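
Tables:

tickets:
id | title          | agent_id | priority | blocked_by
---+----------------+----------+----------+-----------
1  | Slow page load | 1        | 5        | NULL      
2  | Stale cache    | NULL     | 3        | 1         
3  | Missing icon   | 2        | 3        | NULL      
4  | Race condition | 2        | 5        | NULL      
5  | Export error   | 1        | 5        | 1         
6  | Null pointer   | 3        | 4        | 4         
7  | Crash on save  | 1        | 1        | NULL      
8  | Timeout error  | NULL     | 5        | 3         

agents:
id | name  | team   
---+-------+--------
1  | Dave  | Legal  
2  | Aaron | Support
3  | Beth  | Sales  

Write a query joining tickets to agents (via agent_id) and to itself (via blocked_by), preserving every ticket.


Two LEFT JOINs from the same base table tickets: one to agents via agent_id, one to tickets itself via blocked_by. Both are LEFT so every ticket is preserved.
Match against agents:
  - ticket 1 (Slow page load): agent_id=1 -> matches Dave
  - ticket 2 (Stale cache): agent_id=NULL, no match -> kept with NULL
  - ticket 3 (Missing icon): agent_id=2 -> matches Aaron
  - ticket 4 (Race condition): agent_id=2 -> matches Aaron
  - ticket 5 (Export error): agent_id=1 -> matches Dave
  - ticket 6 (Null pointer): agent_id=3 -> matches Beth
  - ticket 7 (Crash on save): agent_id=1 -> matches Dave
  - ticket 8 (Timeout error): agent_id=NULL, no match -> kept with NULL
Match against tickets (self):
  - ticket 1 (Slow page load): blocked_by=NULL -> NULL
  - ticket 2 (Stale cache): blocked_by=1 -> Slow page load
  - ticket 3 (Missing icon): blocked_by=NULL -> NULL
  - ticket 4 (Race condition): blocked_by=NULL -> NULL
  - ticket 5 (Export error): blocked_by=1 -> Slow page load
  - ticket 6 (Null pointer): blocked_by=4 -> Race condition
  - ticket 7 (Crash on save): blocked_by=NULL -> NULL
  - ticket 8 (Timeout error): blocked_by=3 -> Missing icon

SQL:
SELECT a.title, b.name AS agent, c.title AS blocked_by
FROM tickets a
LEFT JOIN agents b ON a.agent_id = b.id
LEFT JOIN tickets c ON a.blocked_by = c.id

Result:
title          | agent | blocked_by    
---------------+-------+---------------
Slow page load | Dave  | NULL          
Stale cache    | NULL  | Slow page load
Missing icon   | Aaron | NULL          
Race condition | Aaron | NULL          
Export error   | Dave  | Slow page load
Null pointer   | Beth  | Race condition
Crash on save  | Dave  | NULL          
Timeout error  | NULL  | Missing icon  


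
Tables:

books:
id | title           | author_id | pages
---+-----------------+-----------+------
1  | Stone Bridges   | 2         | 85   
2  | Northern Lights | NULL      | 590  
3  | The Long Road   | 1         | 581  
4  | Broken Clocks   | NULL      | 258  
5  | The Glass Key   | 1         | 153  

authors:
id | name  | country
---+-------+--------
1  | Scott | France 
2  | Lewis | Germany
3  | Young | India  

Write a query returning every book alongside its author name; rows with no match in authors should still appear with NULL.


LEFT JOIN keeps every row from books (the left table); where author_id has no match in authors, the author columns become NULL. Walk through each book:
  - book 1 (Stone Bridges): author_id=2 -> matches Lewis
  - book 2 (Northern Lights): author_id=NULL, no match -> kept with NULL
  - book 3 (The Long Road): author_id=1 -> matches Scott
  - book 4 (Broken Clocks): author_id=NULL, no match -> kept with NULL
  - book 5 (The Glass Key): author_id=1 -> matches Scott
All 5 rows appear; 2 have NULL author.

SQL:
SELECT a.title, b.name AS author
FROM books a
LEFT JOIN authors b ON a.author_id = b.id

Result:
title           | author
----------------+-------
Stone Bridges   | Lewis 
Northern Lights | NULL  
The Long Road   | Scott 
Broken Clocks   | NULL  
The Glass Key   | Scott 


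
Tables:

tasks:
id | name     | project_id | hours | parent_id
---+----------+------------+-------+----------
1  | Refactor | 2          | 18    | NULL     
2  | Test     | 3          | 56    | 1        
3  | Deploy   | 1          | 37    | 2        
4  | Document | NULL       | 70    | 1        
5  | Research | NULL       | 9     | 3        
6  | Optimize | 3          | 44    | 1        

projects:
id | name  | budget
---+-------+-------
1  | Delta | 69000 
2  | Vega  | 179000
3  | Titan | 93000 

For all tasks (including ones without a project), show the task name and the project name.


LEFT JOIN keeps every row from tasks (the left table); where project_id has no match in projects, the project columns become NULL. Walk through each task:
  - task 1 (Refactor): project_id=2 -> matches Vega
  - task 2 (Test): project_id=3 -> matches Titan
  - task 3 (Deploy): project_id=1 -> matches Delta
  - task 4 (Document): project_id=NULL, no match -> kept with NULL
  - task 5 (Research): project_id=NULL, no match -> kept with NULL
  - task 6 (Optimize): project_id=3 -> matches Titan
All 6 rows appear; 2 have NULL project.

SQL:
SELECT a.name, b.name AS project
FROM tasks a
LEFT JOIN projects b ON a.project_id = b.id

Result:
name     | project
---------+--------
Refactor | Vega   
Test     | Titan  
Deploy   | Delta  
Document | NULL   
Research | NULL   
Optimize | Titan  


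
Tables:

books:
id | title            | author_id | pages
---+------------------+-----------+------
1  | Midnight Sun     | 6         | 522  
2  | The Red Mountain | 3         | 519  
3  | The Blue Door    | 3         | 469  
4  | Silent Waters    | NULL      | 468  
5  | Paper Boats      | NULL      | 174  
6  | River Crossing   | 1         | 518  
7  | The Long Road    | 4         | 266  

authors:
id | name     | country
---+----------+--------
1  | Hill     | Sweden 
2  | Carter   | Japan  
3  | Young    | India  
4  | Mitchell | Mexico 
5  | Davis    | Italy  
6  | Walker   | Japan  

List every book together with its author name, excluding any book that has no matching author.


INNER JOIN keeps only books rows whose author_id matches an id in authors. Walk through each book:
  - book 1 (Midnight Sun): author_id=6 -> matches Walker
  - book 2 (The Red Mountain): author_id=3 -> matches Young
  - book 3 (The Blue Door): author_id=3 -> matches Young
  - book 4 (Silent Waters): author_id=NULL, no match -> dropped
  - book 5 (Paper Boats): author_id=NULL, no match -> dropped
  - book 6 (River Crossing): author_id=1 -> matches Hill
  - book 7 (The Long Road): author_id=4 -> matches Mitchell
So 2 of 7 rows are dropped.

SQL:
SELECT a.title, b.name AS author
FROM books a
INNER JOIN authors b ON a.author_id = b.id

Result:
title            | author  
-----------------+---------
Midnight Sun     | Walker  
The Red Mountain | Young   
The Blue Door    | Young   
River Crossing   | Hill    
The Long Road    | Mitchell


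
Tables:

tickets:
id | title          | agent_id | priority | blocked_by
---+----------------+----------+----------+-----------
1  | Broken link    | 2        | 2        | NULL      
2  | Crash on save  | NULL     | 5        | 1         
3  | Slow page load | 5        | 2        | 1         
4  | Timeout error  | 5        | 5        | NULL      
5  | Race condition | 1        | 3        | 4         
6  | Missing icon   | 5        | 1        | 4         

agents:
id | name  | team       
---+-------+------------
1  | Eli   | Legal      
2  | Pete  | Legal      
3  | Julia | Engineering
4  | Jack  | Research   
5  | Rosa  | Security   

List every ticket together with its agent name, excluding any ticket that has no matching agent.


INNER JOIN keeps only tickets rows whose agent_id matches an id in agents. Walk through each ticket:
  - ticket 1 (Broken link): agent_id=2 -> matches Pete
  - ticket 2 (Crash on save): agent_id=NULL, no match -> dropped
  - ticket 3 (Slow page load): agent_id=5 -> matches Rosa
  - ticket 4 (Timeout error): agent_id=5 -> matches Rosa
  - ticket 5 (Race condition): agent_id=1 -> matches Eli
  - ticket 6 (Missing icon): agent_id=5 -> matches Rosa
So 1 of 6 rows is dropped.

SQL:
SELECT a.title, b.name AS agent
FROM tickets a
INNER JOIN agents b ON a.agent_id = b.id

Result:
title          | agent
---------------+------
Broken link    | Pete 
Slow page load | Rosa 
Timeout error  | Rosa 
Race condition | Eli  
Missing icon   | Rosa 


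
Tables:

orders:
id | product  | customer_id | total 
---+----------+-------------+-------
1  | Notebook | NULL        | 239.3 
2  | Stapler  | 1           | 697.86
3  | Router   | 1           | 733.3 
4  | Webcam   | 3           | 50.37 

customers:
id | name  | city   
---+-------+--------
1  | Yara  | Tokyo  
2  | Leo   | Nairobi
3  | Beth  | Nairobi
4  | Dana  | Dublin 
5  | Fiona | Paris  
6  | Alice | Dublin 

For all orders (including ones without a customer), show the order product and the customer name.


LEFT JOIN keeps every row from orders (the left table); where customer_id has no match in customers, the customer columns become NULL. Walk through each order:
  - order 1 (Notebook): customer_id=NULL, no match -> kept with NULL
  - order 2 (Stapler): customer_id=1 -> matches Yara
  - order 3 (Router): customer_id=1 -> matches Yara
  - order 4 (Webcam): customer_id=3 -> matches Beth
All 4 rows appear; 1 has NULL customer.

SQL:
SELECT a.product, b.name AS customer
FROM orders a
LEFT JOIN customers b ON a.customer_id = b.id

Result:
product  | customer
---------+---------
Notebook | NULL    
Stapler  | Yara    
Router   | Yara    
Webcam   | Beth    


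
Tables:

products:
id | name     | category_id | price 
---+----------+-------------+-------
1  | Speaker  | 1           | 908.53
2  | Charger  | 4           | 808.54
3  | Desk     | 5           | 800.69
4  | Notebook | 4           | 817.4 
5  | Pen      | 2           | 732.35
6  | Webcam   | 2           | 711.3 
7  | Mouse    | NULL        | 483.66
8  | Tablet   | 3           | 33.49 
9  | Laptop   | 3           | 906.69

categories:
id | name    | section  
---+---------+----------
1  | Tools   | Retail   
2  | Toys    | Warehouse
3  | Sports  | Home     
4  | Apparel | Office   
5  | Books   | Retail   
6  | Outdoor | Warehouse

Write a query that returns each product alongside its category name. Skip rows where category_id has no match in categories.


INNER JOIN keeps only products rows whose category_id matches an id in categories. Walk through each product:
  - product 1 (Speaker): category_id=1 -> matches Tools
  - product 2 (Charger): category_id=4 -> matches Apparel
  - product 3 (Desk): category_id=5 -> matches Books
  - product 4 (Notebook): category_id=4 -> matches Apparel
  - product 5 (Pen): category_id=2 -> matches Toys
  - product 6 (Webcam): category_id=2 -> matches Toys
  - product 7 (Mouse): category_id=NULL, no match -> dropped
  - product 8 (Tablet): category_id=3 -> matches Sports
  - product 9 (Laptop): category_id=3 -> matches Sports
So 1 of 9 rows is dropped.

SQL:
SELECT a.name, b.name AS category
FROM products a
INNER JOIN categories b ON a.category_id = b.id

Result:
name     | category
---------+---------
Speaker  | Tools   
Charger  | Apparel 
Desk     | Books   
Notebook | Apparel 
Pen      | Toys    
Webcam   | Toys    
Tablet   | Sports  
Laptop   | Sports  


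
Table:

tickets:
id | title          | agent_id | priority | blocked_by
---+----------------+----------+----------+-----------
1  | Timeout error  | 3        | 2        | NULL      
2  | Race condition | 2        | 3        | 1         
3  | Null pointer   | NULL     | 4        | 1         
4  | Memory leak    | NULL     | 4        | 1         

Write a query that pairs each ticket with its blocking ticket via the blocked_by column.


This is a self-join: tickets is joined to a second copy of itself, matching each row's blocked_by to another row's id. Use LEFT JOIN so rows with blocked_by=NULL are kept.
  - ticket 1 (Timeout error): blocked_by=NULL -> NULL
  - ticket 2 (Race condition): blocked_by=1 -> Timeout error
  - ticket 3 (Null pointer): blocked_by=1 -> Timeout error
  - ticket 4 (Memory leak): blocked_by=1 -> Timeout error

SQL:
SELECT a.title AS item, b.title AS blocked_by
FROM tickets a
LEFT JOIN tickets b ON a.blocked_by = b.id

Result:
item           | blocked_by   
---------------+--------------
Timeout error  | NULL         
Race condition | Timeout error
Null pointer   | Timeout error
Memory leak    | Timeout error


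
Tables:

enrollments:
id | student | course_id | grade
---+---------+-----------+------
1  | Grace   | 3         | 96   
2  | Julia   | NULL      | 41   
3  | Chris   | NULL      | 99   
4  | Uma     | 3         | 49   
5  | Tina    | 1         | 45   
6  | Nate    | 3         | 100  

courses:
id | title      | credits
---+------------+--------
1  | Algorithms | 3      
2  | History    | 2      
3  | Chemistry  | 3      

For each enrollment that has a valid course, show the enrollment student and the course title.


INNER JOIN keeps only enrollments rows whose course_id matches an id in courses. Walk through each enrollment:
  - enrollment 1 (Grace): course_id=3 -> matches Chemistry
  - enrollment 2 (Julia): course_id=NULL, no match -> dropped
  - enrollment 3 (Chris): course_id=NULL, no match -> dropped
  - enrollment 4 (Uma): course_id=3 -> matches Chemistry
  - enrollment 5 (Tina): course_id=1 -> matches Algorithms
  - enrollment 6 (Nate): course_id=3 -> matches Chemistry
So 2 of 6 rows are dropped.

SQL:
SELECT a.student, b.title AS course
FROM enrollments a
INNER JOIN courses b ON a.course_id = b.id

Result:
student | course    
--------+-----------
Grace   | Chemistry 
Uma     | Chemistry 
Tina    | Algorithms
Nate    | Chemistry 


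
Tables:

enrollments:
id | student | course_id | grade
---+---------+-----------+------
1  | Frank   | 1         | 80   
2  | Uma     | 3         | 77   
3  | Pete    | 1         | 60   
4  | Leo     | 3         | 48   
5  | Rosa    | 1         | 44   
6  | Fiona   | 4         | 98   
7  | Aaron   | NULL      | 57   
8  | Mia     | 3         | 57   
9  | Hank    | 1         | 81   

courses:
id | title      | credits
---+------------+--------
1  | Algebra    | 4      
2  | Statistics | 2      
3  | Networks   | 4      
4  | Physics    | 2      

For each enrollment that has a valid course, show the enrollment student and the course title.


INNER JOIN keeps only enrollments rows whose course_id matches an id in courses. Walk through each enrollment:
  - enrollment 1 (Frank): course_id=1 -> matches Algebra
  - enrollment 2 (Uma): course_id=3 -> matches Networks
  - enrollment 3 (Pete): course_id=1 -> matches Algebra
  - enrollment 4 (Leo): course_id=3 -> matches Networks
  - enrollment 5 (Rosa): course_id=1 -> matches Algebra
  - enrollment 6 (Fiona): course_id=4 -> matches Physics
  - enrollment 7 (Aaron): course_id=NULL, no match -> dropped
  - enrollment 8 (Mia): course_id=3 -> matches Networks
  - enrollment 9 (Hank): course_id=1 -> matches Algebra
So 1 of 9 rows is dropped.

SQL:
SELECT a.student, b.title AS course
FROM enrollments a
INNER JOIN courses b ON a.course_id = b.id

Result:
student | course  
--------+---------
Frank   | Algebra 
Uma     | Networks
Pete    | Algebra 
Leo     | Networks
Rosa    | Algebra 
Fiona   | Physics 
Mia     | Networks
Hank    | Algebra 


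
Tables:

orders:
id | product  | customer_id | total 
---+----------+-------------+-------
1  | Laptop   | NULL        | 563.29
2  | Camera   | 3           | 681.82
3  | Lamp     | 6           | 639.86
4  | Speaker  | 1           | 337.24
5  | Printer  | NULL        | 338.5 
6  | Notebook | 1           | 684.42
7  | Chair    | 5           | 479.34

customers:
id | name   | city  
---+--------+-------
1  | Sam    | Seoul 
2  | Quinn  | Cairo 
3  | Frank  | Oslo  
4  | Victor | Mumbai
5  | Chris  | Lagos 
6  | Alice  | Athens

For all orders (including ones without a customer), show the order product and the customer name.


LEFT JOIN keeps every row from orders (the left table); where customer_id has no match in customers, the customer columns become NULL. Walk through each order:
  - order 1 (Laptop): customer_id=NULL, no match -> kept with NULL
  - order 2 (Camera): customer_id=3 -> matches Frank
  - order 3 (Lamp): customer_id=6 -> matches Alice
  - order 4 (Speaker): customer_id=1 -> matches Sam
  - order 5 (Printer): customer_id=NULL, no match -> kept with NULL
  - order 6 (Notebook): customer_id=1 -> matches Sam
  - order 7 (Chair): customer_id=5 -> matches Chris
All 7 rows appear; 2 have NULL customer.

SQL:
SELECT a.product, b.name AS customer
FROM orders a
LEFT JOIN customers b ON a.customer_id = b.id

Result:
product  | customer
---------+---------
Laptop   | NULL    
Camera   | Frank   
Lamp     | Alice   
Speaker  | Sam     
Printer  | NULL    
Notebook | Sam     
Chair    | Chris   


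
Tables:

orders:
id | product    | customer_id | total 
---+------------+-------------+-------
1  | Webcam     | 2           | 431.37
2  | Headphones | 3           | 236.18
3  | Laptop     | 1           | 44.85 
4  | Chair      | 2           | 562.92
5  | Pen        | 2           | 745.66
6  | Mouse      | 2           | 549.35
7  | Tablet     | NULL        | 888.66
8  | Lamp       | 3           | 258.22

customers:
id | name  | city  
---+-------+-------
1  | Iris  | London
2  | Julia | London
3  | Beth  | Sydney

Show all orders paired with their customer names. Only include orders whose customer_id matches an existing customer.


INNER JOIN keeps only orders rows whose customer_id matches an id in customers. Walk through each order:
  - order 1 (Webcam): customer_id=2 -> matches Julia
  - order 2 (Headphones): customer_id=3 -> matches Beth
  - order 3 (Laptop): customer_id=1 -> matches Iris
  - order 4 (Chair): customer_id=2 -> matches Julia
  - order 5 (Pen): customer_id=2 -> matches Julia
  - order 6 (Mouse): customer_id=2 -> matches Julia
  - order 7 (Tablet): customer_id=NULL, no match -> dropped
  - order 8 (Lamp): customer_id=3 -> matches Beth
So 1 of 8 rows is dropped.

SQL:
SELECT a.product, b.name AS customer
FROM orders a
INNER JOIN customers b ON a.customer_id = b.id

Result:
product    | customer
-----------+---------
Webcam     | Julia   
Headphones | Beth    
Laptop     | Iris    
Chair      | Julia   
Pen        | Julia   
Mouse      | Julia   
Lamp       | Beth    


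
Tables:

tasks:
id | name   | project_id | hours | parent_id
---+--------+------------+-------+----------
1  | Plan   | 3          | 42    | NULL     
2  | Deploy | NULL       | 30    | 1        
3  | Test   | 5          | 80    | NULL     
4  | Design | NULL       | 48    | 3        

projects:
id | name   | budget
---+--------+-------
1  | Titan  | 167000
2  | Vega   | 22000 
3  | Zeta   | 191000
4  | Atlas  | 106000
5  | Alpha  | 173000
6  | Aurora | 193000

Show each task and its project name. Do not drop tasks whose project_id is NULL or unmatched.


LEFT JOIN keeps every row from tasks (the left table); where project_id has no match in projects, the project columns become NULL. Walk through each task:
  - task 1 (Plan): project_id=3 -> matches Zeta
  - task 2 (Deploy): project_id=NULL, no match -> kept with NULL
  - task 3 (Test): project_id=5 -> matches Alpha
  - task 4 (Design): project_id=NULL, no match -> kept with NULL
All 4 rows appear; 2 have NULL project.

SQL:
SELECT a.name, b.name AS project
FROM tasks a
LEFT JOIN projects b ON a.project_id = b.id

Result:
name   | project
-------+--------
Plan   | Zeta   
Deploy | NULL   
Test   | Alpha  
Design | NULL   


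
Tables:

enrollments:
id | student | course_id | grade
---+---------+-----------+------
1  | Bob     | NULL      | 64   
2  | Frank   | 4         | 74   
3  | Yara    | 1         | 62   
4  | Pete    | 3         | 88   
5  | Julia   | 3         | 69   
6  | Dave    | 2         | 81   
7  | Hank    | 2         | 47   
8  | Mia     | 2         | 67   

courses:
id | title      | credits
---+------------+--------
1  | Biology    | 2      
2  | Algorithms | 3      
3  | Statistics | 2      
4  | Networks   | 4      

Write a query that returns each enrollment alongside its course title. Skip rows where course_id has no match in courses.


INNER JOIN keeps only enrollments rows whose course_id matches an id in courses. Walk through each enrollment:
  - enrollment 1 (Bob): course_id=NULL, no match -> dropped
  - enrollment 2 (Frank): course_id=4 -> matches Networks
  - enrollment 3 (Yara): course_id=1 -> matches Biology
  - enrollment 4 (Pete): course_id=3 -> matches Statistics
  - enrollment 5 (Julia): course_id=3 -> matches Statistics
  - enrollment 6 (Dave): course_id=2 -> matches Algorithms
  - enrollment 7 (Hank): course_id=2 -> matches Algorithms
  - enrollment 8 (Mia): course_id=2 -> matches Algorithms
So 1 of 8 rows is dropped.

SQL:
SELECT a.student, b.title AS course
FROM enrollments a
INNER JOIN courses b ON a.course_id = b.id

Result:
student | course    
--------+-----------
Frank   | Networks  
Yara    | Biology   
Pete    | Statistics
Julia   | Statistics
Dave    | Algorithms
Hank    | Algorithms
Mia     | Algorithms


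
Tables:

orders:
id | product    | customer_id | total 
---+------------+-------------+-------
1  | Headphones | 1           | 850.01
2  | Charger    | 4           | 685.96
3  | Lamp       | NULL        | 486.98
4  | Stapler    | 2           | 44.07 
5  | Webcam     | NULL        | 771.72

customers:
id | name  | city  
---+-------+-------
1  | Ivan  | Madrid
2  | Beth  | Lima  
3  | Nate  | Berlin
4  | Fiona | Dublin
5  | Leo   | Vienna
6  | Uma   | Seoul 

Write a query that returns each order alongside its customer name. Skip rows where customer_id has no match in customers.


INNER JOIN keeps only orders rows whose customer_id matches an id in customers. Walk through each order:
  - order 1 (Headphones): customer_id=1 -> matches Ivan
  - order 2 (Charger): customer_id=4 -> matches Fiona
  - order 3 (Lamp): customer_id=NULL, no match -> dropped
  - order 4 (Stapler): customer_id=2 -> matches Beth
  - order 5 (Webcam): customer_id=NULL, no match -> dropped
So 2 of 5 rows are dropped.

SQL:
SELECT a.product, b.name AS customer
FROM orders a
INNER JOIN customers b ON a.customer_id = b.id

Result:
product    | customer
-----------+---------
Headphones | Ivan    
Charger    | Fiona   
Stapler    | Beth    


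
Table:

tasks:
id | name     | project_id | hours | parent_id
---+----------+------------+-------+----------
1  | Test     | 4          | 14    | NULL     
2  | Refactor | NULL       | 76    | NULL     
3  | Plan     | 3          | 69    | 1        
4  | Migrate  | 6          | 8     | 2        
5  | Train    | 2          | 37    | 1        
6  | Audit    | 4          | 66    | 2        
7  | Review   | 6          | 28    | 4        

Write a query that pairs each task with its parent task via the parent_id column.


This is a self-join: tasks is joined to a second copy of itself, matching each row's parent_id to another row's id. Use LEFT JOIN so rows with parent_id=NULL are kept.
  - task 1 (Test): parent_id=NULL -> NULL
  - task 2 (Refactor): parent_id=NULL -> NULL
  - task 3 (Plan): parent_id=1 -> Test
  - task 4 (Migrate): parent_id=2 -> Refactor
  - task 5 (Train): parent_id=1 -> Test
  - task 6 (Audit): parent_id=2 -> Refactor
  - task 7 (Review): parent_id=4 -> Migrate

SQL:
SELECT a.name AS item, b.name AS parent
FROM tasks a
LEFT JOIN tasks b ON a.parent_id = b.id

Result:
item     | parent  
---------+---------
Test     | NULL    
Refactor | NULL    
Plan     | Test    
Migrate  | Refactor
Train    | Test    
Audit    | Refactor
Review   | Migrate 


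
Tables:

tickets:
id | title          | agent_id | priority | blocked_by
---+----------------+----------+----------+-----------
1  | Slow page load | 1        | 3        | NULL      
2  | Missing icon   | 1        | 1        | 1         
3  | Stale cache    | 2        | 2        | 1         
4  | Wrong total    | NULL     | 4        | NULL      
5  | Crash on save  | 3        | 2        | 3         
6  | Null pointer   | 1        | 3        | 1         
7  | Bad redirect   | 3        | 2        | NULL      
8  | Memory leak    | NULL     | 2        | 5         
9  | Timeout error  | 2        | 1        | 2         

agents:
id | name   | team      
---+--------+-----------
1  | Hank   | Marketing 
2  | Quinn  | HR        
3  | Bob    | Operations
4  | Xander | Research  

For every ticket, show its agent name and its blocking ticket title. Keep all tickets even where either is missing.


Two LEFT JOINs from the same base table tickets: one to agents via agent_id, one to tickets itself via blocked_by. Both are LEFT so every ticket is preserved.
Match against agents:
  - ticket 1 (Slow page load): agent_id=1 -> matches Hank
  - ticket 2 (Missing icon): agent_id=1 -> matches Hank
  - ticket 3 (Stale cache): agent_id=2 -> matches Quinn
  - ticket 4 (Wrong total): agent_id=NULL, no match -> kept with NULL
  - ticket 5 (Crash on save): agent_id=3 -> matches Bob
  - ticket 6 (Null pointer): agent_id=1 -> matches Hank
  - ticket 7 (Bad redirect): agent_id=3 -> matches Bob
  - ticket 8 (Memory leak): agent_id=NULL, no match -> kept with NULL
  - ticket 9 (Timeout error): agent_id=2 -> matches Quinn
Match against tickets (self):
  - ticket 1 (Slow page load): blocked_by=NULL -> NULL
  - ticket 2 (Missing icon): blocked_by=1 -> Slow page load
  - ticket 3 (Stale cache): blocked_by=1 -> Slow page load
  - ticket 4 (Wrong total): blocked_by=NULL -> NULL
  - ticket 5 (Crash on save): blocked_by=3 -> Stale cache
  - ticket 6 (Null pointer): blocked_by=1 -> Slow page load
  - ticket 7 (Bad redirect): blocked_by=NULL -> NULL
  - ticket 8 (Memory leak): blocked_by=5 -> Crash on save
  - ticket 9 (Timeout error): blocked_by=2 -> Missing icon

SQL:
SELECT a.title, b.name AS agent, c.title AS blocked_by
FROM tickets a
LEFT JOIN agents b ON a.agent_id = b.id
LEFT JOIN tickets c ON a.blocked_by = c.id

Result:
title          | agent | blocked_by    
---------------+-------+---------------
Slow page load | Hank  | NULL          
Missing icon   | Hank  | Slow page load
Stale cache    | Quinn | Slow page load
Wrong total    | NULL  | NULL          
Crash on save  | Bob   | Stale cache   
Null pointer   | Hank  | Slow page load
Bad redirect   | Bob   | NULL          
Memory leak    | NULL  | Crash on save 
Timeout error  | Quinn | Missing icon  


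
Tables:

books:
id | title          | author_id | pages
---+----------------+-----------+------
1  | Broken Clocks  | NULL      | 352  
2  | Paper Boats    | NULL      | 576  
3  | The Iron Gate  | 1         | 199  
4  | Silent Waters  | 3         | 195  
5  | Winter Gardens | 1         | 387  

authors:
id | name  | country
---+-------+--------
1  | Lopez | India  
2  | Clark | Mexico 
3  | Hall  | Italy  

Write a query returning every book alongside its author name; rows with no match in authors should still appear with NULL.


LEFT JOIN keeps every row from books (the left table); where author_id has no match in authors, the author columns become NULL. Walk through each book:
  - book 1 (Broken Clocks): author_id=NULL, no match -> kept with NULL
  - book 2 (Paper Boats): author_id=NULL, no match -> kept with NULL
  - book 3 (The Iron Gate): author_id=1 -> matches Lopez
  - book 4 (Silent Waters): author_id=3 -> matches Hall
  - book 5 (Winter Gardens): author_id=1 -> matches Lopez
All 5 rows appear; 2 have NULL author.

SQL:
SELECT a.title, b.name AS author
FROM books a
LEFT JOIN authors b ON a.author_id = b.id

Result:
title          | author
---------------+-------
Broken Clocks  | NULL  
Paper Boats    | NULL  
The Iron Gate  | Lopez 
Silent Waters  | Hall  
Winter Gardens | Lopez 


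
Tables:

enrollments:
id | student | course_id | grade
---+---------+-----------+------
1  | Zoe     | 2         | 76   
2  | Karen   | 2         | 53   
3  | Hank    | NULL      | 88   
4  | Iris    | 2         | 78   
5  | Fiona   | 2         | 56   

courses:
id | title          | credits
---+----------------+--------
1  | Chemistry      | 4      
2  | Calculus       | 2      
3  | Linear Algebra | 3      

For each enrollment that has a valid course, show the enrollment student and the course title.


INNER JOIN keeps only enrollments rows whose course_id matches an id in courses. Walk through each enrollment:
  - enrollment 1 (Zoe): course_id=2 -> matches Calculus
  - enrollment 2 (Karen): course_id=2 -> matches Calculus
  - enrollment 3 (Hank): course_id=NULL, no match -> dropped
  - enrollment 4 (Iris): course_id=2 -> matches Calculus
  - enrollment 5 (Fiona): course_id=2 -> matches Calculus
So 1 of 5 rows is dropped.

SQL:
SELECT a.student, b.title AS course
FROM enrollments a
INNER JOIN courses b ON a.course_id = b.id

Result:
student | course  
--------+---------
Zoe     | Calculus
Karen   | Calculus
Iris    | Calculus
Fiona   | Calculus


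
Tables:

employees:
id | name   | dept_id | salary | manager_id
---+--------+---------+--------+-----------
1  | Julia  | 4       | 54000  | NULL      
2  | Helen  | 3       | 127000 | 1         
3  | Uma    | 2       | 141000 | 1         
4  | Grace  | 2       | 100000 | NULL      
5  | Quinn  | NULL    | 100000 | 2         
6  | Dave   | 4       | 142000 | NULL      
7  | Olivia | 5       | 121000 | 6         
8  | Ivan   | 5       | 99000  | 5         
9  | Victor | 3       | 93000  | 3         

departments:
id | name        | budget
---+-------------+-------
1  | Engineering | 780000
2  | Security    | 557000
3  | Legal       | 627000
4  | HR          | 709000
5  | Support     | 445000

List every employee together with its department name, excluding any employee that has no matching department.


INNER JOIN keeps only employees rows whose dept_id matches an id in departments. Walk through each employee:
  - employee 1 (Julia): dept_id=4 -> matches HR
  - employee 2 (Helen): dept_id=3 -> matches Legal
  - employee 3 (Uma): dept_id=2 -> matches Security
  - employee 4 (Grace): dept_id=2 -> matches Security
  - employee 5 (Quinn): dept_id=NULL, no match -> dropped
  - employee 6 (Dave): dept_id=4 -> matches HR
  - employee 7 (Olivia): dept_id=5 -> matches Support
  - employee 8 (Ivan): dept_id=5 -> matches Support
  - employee 9 (Victor): dept_id=3 -> matches Legal
So 1 of 9 rows is dropped.

SQL:
SELECT a.name, b.name AS department
FROM employees a
INNER JOIN departments b ON a.dept_id = b.id

Result:
name   | department
-------+-----------
Julia  | HR        
Helen  | Legal     
Uma    | Security  
Grace  | Security  
Dave   | HR        
Olivia | Support   
Ivan   | Support   
Victor | Legal     


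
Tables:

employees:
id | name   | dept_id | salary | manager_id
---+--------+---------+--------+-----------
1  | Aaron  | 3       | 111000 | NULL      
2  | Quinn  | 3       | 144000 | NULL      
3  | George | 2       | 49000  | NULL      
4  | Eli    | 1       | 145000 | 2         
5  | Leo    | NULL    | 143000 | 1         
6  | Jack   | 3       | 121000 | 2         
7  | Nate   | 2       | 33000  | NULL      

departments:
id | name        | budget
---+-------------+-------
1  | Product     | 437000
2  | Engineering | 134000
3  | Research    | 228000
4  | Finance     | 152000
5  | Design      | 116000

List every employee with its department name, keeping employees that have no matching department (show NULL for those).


LEFT JOIN keeps every row from employees (the left table); where dept_id has no match in departments, the department columns become NULL. Walk through each employee:
  - employee 1 (Aaron): dept_id=3 -> matches Research
  - employee 2 (Quinn): dept_id=3 -> matches Research
  - employee 3 (George): dept_id=2 -> matches Engineering
  - employee 4 (Eli): dept_id=1 -> matches Product
  - employee 5 (Leo): dept_id=NULL, no match -> kept with NULL
  - employee 6 (Jack): dept_id=3 -> matches Research
  - employee 7 (Nate): dept_id=2 -> matches Engineering
All 7 rows appear; 1 has NULL department.

SQL:
SELECT a.name, b.name AS department
FROM employees a
LEFT JOIN departments b ON a.dept_id = b.id

Result:
name   | department 
-------+------------
Aaron  | Research   
Quinn  | Research   
George | Engineering
Eli    | Product    
Leo    | NULL       
Jack   | Research   
Nate   | Engineering


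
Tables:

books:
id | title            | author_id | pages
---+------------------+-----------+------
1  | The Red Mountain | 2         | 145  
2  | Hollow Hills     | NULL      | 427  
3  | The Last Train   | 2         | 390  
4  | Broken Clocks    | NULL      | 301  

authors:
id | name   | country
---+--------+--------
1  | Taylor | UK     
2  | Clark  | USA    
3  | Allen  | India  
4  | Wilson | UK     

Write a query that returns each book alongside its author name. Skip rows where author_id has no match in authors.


INNER JOIN keeps only books rows whose author_id matches an id in authors. Walk through each book:
  - book 1 (The Red Mountain): author_id=2 -> matches Clark
  - book 2 (Hollow Hills): author_id=NULL, no match -> dropped
  - book 3 (The Last Train): author_id=2 -> matches Clark
  - book 4 (Broken Clocks): author_id=NULL, no match -> dropped
So 2 of 4 rows are dropped.

SQL:
SELECT a.title, b.name AS author
FROM books a
INNER JOIN authors b ON a.author_id = b.id

Result:
title            | author
-----------------+-------
The Red Mountain | Clark 
The Last Train   | Clark 


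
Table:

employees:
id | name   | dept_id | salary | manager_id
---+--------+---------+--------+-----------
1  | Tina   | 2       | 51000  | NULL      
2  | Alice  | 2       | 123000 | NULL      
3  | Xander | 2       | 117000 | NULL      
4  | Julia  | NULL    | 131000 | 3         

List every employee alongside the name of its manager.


This is a self-join: employees is joined to a second copy of itself, matching each row's manager_id to another row's id. Use LEFT JOIN so rows with manager_id=NULL are kept.
  - employee 1 (Tina): manager_id=NULL -> NULL
  - employee 2 (Alice): manager_id=NULL -> NULL
  - employee 3 (Xander): manager_id=NULL -> NULL
  - employee 4 (Julia): manager_id=3 -> Xander

SQL:
SELECT a.name AS item, b.name AS manager
FROM employees a
LEFT JOIN employees b ON a.manager_id = b.id

Result:
item   | manager
-------+--------
Tina   | NULL   
Alice  | NULL   
Xander | NULL   
Julia  | Xander 


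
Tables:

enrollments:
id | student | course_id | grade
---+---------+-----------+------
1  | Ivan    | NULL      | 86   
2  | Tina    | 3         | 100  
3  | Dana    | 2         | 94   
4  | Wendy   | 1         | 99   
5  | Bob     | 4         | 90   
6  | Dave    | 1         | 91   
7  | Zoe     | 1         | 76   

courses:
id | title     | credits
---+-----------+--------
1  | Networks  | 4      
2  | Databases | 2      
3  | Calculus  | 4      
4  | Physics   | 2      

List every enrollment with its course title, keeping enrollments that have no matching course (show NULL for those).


LEFT JOIN keeps every row from enrollments (the left table); where course_id has no match in courses, the course columns become NULL. Walk through each enrollment:
  - enrollment 1 (Ivan): course_id=NULL, no match -> kept with NULL
  - enrollment 2 (Tina): course_id=3 -> matches Calculus
  - enrollment 3 (Dana): course_id=2 -> matches Databases
  - enrollment 4 (Wendy): course_id=1 -> matches Networks
  - enrollment 5 (Bob): course_id=4 -> matches Physics
  - enrollment 6 (Dave): course_id=1 -> matches Networks
  - enrollment 7 (Zoe): course_id=1 -> matches Networks
All 7 rows appear; 1 has NULL course.

SQL:
SELECT a.student, b.title AS course
FROM enrollments a
LEFT JOIN courses b ON a.course_id = b.id

Result:
student | course   
--------+----------
Ivan    | NULL     
Tina    | Calculus 
Dana    | Databases
Wendy   | Networks 
Bob     | Physics  
Dave    | Networks 
Zoe     | Networks 


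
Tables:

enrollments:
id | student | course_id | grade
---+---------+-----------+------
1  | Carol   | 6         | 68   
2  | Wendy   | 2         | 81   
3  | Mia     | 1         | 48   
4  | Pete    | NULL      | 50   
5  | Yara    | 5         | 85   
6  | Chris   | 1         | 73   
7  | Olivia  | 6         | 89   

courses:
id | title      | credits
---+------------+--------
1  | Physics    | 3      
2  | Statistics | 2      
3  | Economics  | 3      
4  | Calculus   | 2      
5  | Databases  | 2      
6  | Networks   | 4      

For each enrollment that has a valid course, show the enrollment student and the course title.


INNER JOIN keeps only enrollments rows whose course_id matches an id in courses. Walk through each enrollment:
  - enrollment 1 (Carol): course_id=6 -> matches Networks
  - enrollment 2 (Wendy): course_id=2 -> matches Statistics
  - enrollment 3 (Mia): course_id=1 -> matches Physics
  - enrollment 4 (Pete): course_id=NULL, no match -> dropped
  - enrollment 5 (Yara): course_id=5 -> matches Databases
  - enrollment 6 (Chris): course_id=1 -> matches Physics
  - enrollment 7 (Olivia): course_id=6 -> matches Networks
So 1 of 7 rows is dropped.

SQL:
SELECT a.student, b.title AS course
FROM enrollments a
INNER JOIN courses b ON a.course_id = b.id

Result:
student | course    
--------+-----------
Carol   | Networks  
Wendy   | Statistics
Mia     | Physics   
Yara    | Databases 
Chris   | Physics   
Olivia  | Networks  


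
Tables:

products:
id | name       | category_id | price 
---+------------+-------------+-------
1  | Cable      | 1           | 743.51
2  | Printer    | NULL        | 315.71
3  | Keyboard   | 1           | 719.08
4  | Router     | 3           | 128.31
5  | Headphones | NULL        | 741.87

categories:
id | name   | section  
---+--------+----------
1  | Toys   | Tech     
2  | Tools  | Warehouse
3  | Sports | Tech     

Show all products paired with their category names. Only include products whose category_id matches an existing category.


INNER JOIN keeps only products rows whose category_id matches an id in categories. Walk through each product:
  - product 1 (Cable): category_id=1 -> matches Toys
  - product 2 (Printer): category_id=NULL, no match -> dropped
  - product 3 (Keyboard): category_id=1 -> matches Toys
  - product 4 (Router): category_id=3 -> matches Sports
  - product 5 (Headphones): category_id=NULL, no match -> dropped
So 2 of 5 rows are dropped.

SQL:
SELECT a.name, b.name AS category
FROM products a
INNER JOIN categories b ON a.category_id = b.id

Result:
name     | category
---------+---------
Cable    | Toys    
Keyboard | Toys    
Router   | Sports  


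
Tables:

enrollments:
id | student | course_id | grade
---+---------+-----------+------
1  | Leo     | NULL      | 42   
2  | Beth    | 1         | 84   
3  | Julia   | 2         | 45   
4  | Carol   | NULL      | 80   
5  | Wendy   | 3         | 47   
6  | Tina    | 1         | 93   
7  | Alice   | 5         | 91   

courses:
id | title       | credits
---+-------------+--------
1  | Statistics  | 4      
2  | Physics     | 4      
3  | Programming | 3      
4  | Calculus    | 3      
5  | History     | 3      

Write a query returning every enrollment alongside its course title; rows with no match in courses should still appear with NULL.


LEFT JOIN keeps every row from enrollments (the left table); where course_id has no match in courses, the course columns become NULL. Walk through each enrollment:
  - enrollment 1 (Leo): course_id=NULL, no match -> kept with NULL
  - enrollment 2 (Beth): course_id=1 -> matches Statistics
  - enrollment 3 (Julia): course_id=2 -> matches Physics
  - enrollment 4 (Carol): course_id=NULL, no match -> kept with NULL
  - enrollment 5 (Wendy): course_id=3 -> matches Programming
  - enrollment 6 (Tina): course_id=1 -> matches Statistics
  - enrollment 7 (Alice): course_id=5 -> matches History
All 7 rows appear; 2 have NULL course.

SQL:
SELECT a.student, b.title AS course
FROM enrollments a
LEFT JOIN courses b ON a.course_id = b.id

Result:
student | course     
--------+------------
Leo     | NULL       
Beth    | Statistics 
Julia   | Physics    
Carol   | NULL       
Wendy   | Programming
Tina    | Statistics 
Alice   | History    


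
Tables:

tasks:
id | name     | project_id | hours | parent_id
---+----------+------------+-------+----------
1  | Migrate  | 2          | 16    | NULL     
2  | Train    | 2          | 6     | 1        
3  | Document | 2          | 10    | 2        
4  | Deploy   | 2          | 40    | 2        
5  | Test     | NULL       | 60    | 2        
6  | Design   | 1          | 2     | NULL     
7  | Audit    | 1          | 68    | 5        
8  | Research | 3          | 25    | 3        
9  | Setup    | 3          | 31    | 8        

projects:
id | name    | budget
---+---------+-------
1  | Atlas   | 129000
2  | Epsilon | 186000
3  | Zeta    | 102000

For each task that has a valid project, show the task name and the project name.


INNER JOIN keeps only tasks rows whose project_id matches an id in projects. Walk through each task:
  - task 1 (Migrate): project_id=2 -> matches Epsilon
  - task 2 (Train): project_id=2 -> matches Epsilon
  - task 3 (Document): project_id=2 -> matches Epsilon
  - task 4 (Deploy): project_id=2 -> matches Epsilon
  - task 5 (Test): project_id=NULL, no match -> dropped
  - task 6 (Design): project_id=1 -> matches Atlas
  - task 7 (Audit): project_id=1 -> matches Atlas
  - task 8 (Research): project_id=3 -> matches Zeta
  - task 9 (Setup): project_id=3 -> matches Zeta
So 1 of 9 rows is dropped.

SQL:
SELECT a.name, b.name AS project
FROM tasks a
INNER JOIN projects b ON a.project_id = b.id

Result:
name     | project
---------+--------
Migrate  | Epsilon
Train    | Epsilon
Document | Epsilon
Deploy   | Epsilon
Design   | Atlas  
Audit    | Atlas  
Research | Zeta   
Setup    | Zeta   
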